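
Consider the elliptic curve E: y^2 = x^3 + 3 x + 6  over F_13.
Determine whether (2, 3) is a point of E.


Check whether y^2 = x^3 + 3 x + 6 (mod 13) for (x, y) = (2, 3).
LHS: y^2 = 3^2 mod 13 = 9
RHS: x^3 + 3 x + 6 = 2^3 + 3*2 + 6 mod 13 = 7
LHS != RHS

No, not on the curve


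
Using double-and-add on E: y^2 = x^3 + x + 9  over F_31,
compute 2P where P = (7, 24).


k = 2 = 10_2 (binary, LSB first: 01)
Double-and-add from P = (7, 24):
  bit 0 = 0: acc unchanged = O
  bit 1 = 1: acc = O + (25, 29) = (25, 29)

2P = (25, 29)


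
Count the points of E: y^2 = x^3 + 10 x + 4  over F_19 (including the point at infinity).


For each x in F_19, count y with y^2 = x^3 + 10 x + 4 mod 19:
  x = 0: RHS = 4, y in [2, 17]  -> 2 point(s)
  x = 3: RHS = 4, y in [2, 17]  -> 2 point(s)
  x = 8: RHS = 7, y in [8, 11]  -> 2 point(s)
  x = 9: RHS = 6, y in [5, 14]  -> 2 point(s)
  x = 11: RHS = 1, y in [1, 18]  -> 2 point(s)
  x = 12: RHS = 9, y in [3, 16]  -> 2 point(s)
  x = 14: RHS = 0, y in [0]  -> 1 point(s)
  x = 16: RHS = 4, y in [2, 17]  -> 2 point(s)
Affine points: 15. Add the point at infinity: total = 16.

#E(F_19) = 16


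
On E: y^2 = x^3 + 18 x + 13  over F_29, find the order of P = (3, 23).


Compute successive multiples of P until we hit O:
  1P = (3, 23)
  2P = (28, 20)
  3P = (4, 27)
  4P = (9, 11)
  5P = (21, 13)
  6P = (25, 15)
  7P = (10, 27)
  8P = (11, 18)
  ... (continuing to 31P)
  31P = O

ord(P) = 31


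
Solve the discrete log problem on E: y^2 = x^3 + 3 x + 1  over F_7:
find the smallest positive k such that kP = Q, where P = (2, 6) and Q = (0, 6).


Enumerate multiples of P until we hit Q = (0, 6):
  1P = (2, 6)
  2P = (5, 6)
  3P = (0, 1)
  4P = (6, 5)
  5P = (3, 3)
  6P = (4, 0)
  7P = (3, 4)
  8P = (6, 2)
  9P = (0, 6)
Match found at i = 9.

k = 9


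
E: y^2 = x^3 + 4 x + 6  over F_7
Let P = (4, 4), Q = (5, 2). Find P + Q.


P != Q, so use the chord formula.
s = (y2 - y1) / (x2 - x1) = (5) / (1) mod 7 = 5
x3 = s^2 - x1 - x2 mod 7 = 5^2 - 4 - 5 = 2
y3 = s (x1 - x3) - y1 mod 7 = 5 * (4 - 2) - 4 = 6

P + Q = (2, 6)


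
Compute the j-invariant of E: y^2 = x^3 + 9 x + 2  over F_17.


Delta = -16(4 a^3 + 27 b^2) mod 17 = 15
-1728 * (4 a)^3 = -1728 * (4*9)^3 mod 17 = 14
j = 14 * 15^(-1) mod 17 = 10

j = 10 (mod 17)


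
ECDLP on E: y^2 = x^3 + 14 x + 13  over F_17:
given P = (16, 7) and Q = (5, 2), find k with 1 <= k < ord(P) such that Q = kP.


Enumerate multiples of P until we hit Q = (5, 2):
  1P = (16, 7)
  2P = (2, 10)
  3P = (0, 9)
  4P = (5, 15)
  5P = (11, 11)
  6P = (9, 1)
  7P = (8, 12)
  8P = (8, 5)
  9P = (9, 16)
  10P = (11, 6)
  11P = (5, 2)
Match found at i = 11.

k = 11


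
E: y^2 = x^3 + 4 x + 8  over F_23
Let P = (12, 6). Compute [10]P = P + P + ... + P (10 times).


k = 10 = 1010_2 (binary, LSB first: 0101)
Double-and-add from P = (12, 6):
  bit 0 = 0: acc unchanged = O
  bit 1 = 1: acc = O + (3, 22) = (3, 22)
  bit 2 = 0: acc unchanged = (3, 22)
  bit 3 = 1: acc = (3, 22) + (11, 7) = (10, 17)

10P = (10, 17)


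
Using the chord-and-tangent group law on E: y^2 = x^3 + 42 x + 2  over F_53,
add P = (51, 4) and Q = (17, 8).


P != Q, so use the chord formula.
s = (y2 - y1) / (x2 - x1) = (4) / (19) mod 53 = 3
x3 = s^2 - x1 - x2 mod 53 = 3^2 - 51 - 17 = 47
y3 = s (x1 - x3) - y1 mod 53 = 3 * (51 - 47) - 4 = 8

P + Q = (47, 8)


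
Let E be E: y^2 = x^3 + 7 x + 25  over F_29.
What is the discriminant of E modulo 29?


4 a^3 + 27 b^2 = 4*7^3 + 27*25^2 = 1372 + 16875 = 18247
Delta = -16 * (18247) = -291952
Delta mod 29 = 20

Delta = 20 (mod 29)


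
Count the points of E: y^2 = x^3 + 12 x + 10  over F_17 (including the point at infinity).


For each x in F_17, count y with y^2 = x^3 + 12 x + 10 mod 17:
  x = 2: RHS = 8, y in [5, 12]  -> 2 point(s)
  x = 5: RHS = 8, y in [5, 12]  -> 2 point(s)
  x = 6: RHS = 9, y in [3, 14]  -> 2 point(s)
  x = 10: RHS = 8, y in [5, 12]  -> 2 point(s)
  x = 13: RHS = 0, y in [0]  -> 1 point(s)
  x = 14: RHS = 15, y in [7, 10]  -> 2 point(s)
Affine points: 11. Add the point at infinity: total = 12.

#E(F_17) = 12


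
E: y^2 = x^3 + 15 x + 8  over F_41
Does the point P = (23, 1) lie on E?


Check whether y^2 = x^3 + 15 x + 8 (mod 41) for (x, y) = (23, 1).
LHS: y^2 = 1^2 mod 41 = 1
RHS: x^3 + 15 x + 8 = 23^3 + 15*23 + 8 mod 41 = 15
LHS != RHS

No, not on the curve


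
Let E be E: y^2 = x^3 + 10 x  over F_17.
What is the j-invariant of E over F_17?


Delta = -16(4 a^3 + 27 b^2) mod 17 = 5
-1728 * (4 a)^3 = -1728 * (4*10)^3 mod 17 = 4
j = 4 * 5^(-1) mod 17 = 11

j = 11 (mod 17)


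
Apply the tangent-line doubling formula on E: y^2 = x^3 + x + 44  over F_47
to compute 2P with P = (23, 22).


Doubling: s = (3 x1^2 + a) / (2 y1)
s = (3*23^2 + 1) / (2*22) mod 47 = 19
x3 = s^2 - 2 x1 mod 47 = 19^2 - 2*23 = 33
y3 = s (x1 - x3) - y1 mod 47 = 19 * (23 - 33) - 22 = 23

2P = (33, 23)


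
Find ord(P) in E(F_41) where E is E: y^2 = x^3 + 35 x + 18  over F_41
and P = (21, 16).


Compute successive multiples of P until we hit O:
  1P = (21, 16)
  2P = (15, 8)
  3P = (25, 6)
  4P = (32, 32)
  5P = (24, 2)
  6P = (36, 13)
  7P = (7, 14)
  8P = (8, 21)
  ... (continuing to 25P)
  25P = O

ord(P) = 25


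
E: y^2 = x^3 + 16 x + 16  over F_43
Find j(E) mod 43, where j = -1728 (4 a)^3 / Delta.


Delta = -16(4 a^3 + 27 b^2) mod 43 = 31
-1728 * (4 a)^3 = -1728 * (4*16)^3 mod 43 = 1
j = 1 * 31^(-1) mod 43 = 25

j = 25 (mod 43)


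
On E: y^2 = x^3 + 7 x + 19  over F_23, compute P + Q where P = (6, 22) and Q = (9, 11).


P != Q, so use the chord formula.
s = (y2 - y1) / (x2 - x1) = (12) / (3) mod 23 = 4
x3 = s^2 - x1 - x2 mod 23 = 4^2 - 6 - 9 = 1
y3 = s (x1 - x3) - y1 mod 23 = 4 * (6 - 1) - 22 = 21

P + Q = (1, 21)


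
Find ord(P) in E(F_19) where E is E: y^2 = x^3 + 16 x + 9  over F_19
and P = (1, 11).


Compute successive multiples of P until we hit O:
  1P = (1, 11)
  2P = (17, 8)
  3P = (2, 7)
  4P = (13, 18)
  5P = (6, 13)
  6P = (0, 16)
  7P = (5, 9)
  8P = (18, 7)
  ... (continuing to 19P)
  19P = O

ord(P) = 19


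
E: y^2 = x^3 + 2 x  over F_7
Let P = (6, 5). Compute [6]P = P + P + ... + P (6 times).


k = 6 = 110_2 (binary, LSB first: 011)
Double-and-add from P = (6, 5):
  bit 0 = 0: acc unchanged = O
  bit 1 = 1: acc = O + (4, 3) = (4, 3)
  bit 2 = 1: acc = (4, 3) + (0, 0) = (4, 4)

6P = (4, 4)


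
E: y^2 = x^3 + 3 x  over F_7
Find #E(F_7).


For each x in F_7, count y with y^2 = x^3 + 3 x + 0 mod 7:
  x = 0: RHS = 0, y in [0]  -> 1 point(s)
  x = 1: RHS = 4, y in [2, 5]  -> 2 point(s)
  x = 2: RHS = 0, y in [0]  -> 1 point(s)
  x = 3: RHS = 1, y in [1, 6]  -> 2 point(s)
  x = 5: RHS = 0, y in [0]  -> 1 point(s)
Affine points: 7. Add the point at infinity: total = 8.

#E(F_7) = 8


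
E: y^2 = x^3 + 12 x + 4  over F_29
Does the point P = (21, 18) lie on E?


Check whether y^2 = x^3 + 12 x + 4 (mod 29) for (x, y) = (21, 18).
LHS: y^2 = 18^2 mod 29 = 5
RHS: x^3 + 12 x + 4 = 21^3 + 12*21 + 4 mod 29 = 5
LHS = RHS

Yes, on the curve


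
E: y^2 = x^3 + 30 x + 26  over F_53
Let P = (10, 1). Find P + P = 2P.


Doubling: s = (3 x1^2 + a) / (2 y1)
s = (3*10^2 + 30) / (2*1) mod 53 = 6
x3 = s^2 - 2 x1 mod 53 = 6^2 - 2*10 = 16
y3 = s (x1 - x3) - y1 mod 53 = 6 * (10 - 16) - 1 = 16

2P = (16, 16)


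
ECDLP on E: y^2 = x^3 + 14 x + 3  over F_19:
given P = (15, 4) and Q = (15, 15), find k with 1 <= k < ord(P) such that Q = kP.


Enumerate multiples of P until we hit Q = (15, 15):
  1P = (15, 4)
  2P = (17, 9)
  3P = (17, 10)
  4P = (15, 15)
Match found at i = 4.

k = 4


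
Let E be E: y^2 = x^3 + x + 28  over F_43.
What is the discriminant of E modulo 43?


4 a^3 + 27 b^2 = 4*1^3 + 27*28^2 = 4 + 21168 = 21172
Delta = -16 * (21172) = -338752
Delta mod 43 = 2

Delta = 2 (mod 43)


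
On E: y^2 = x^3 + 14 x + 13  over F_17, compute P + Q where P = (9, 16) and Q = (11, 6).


P != Q, so use the chord formula.
s = (y2 - y1) / (x2 - x1) = (7) / (2) mod 17 = 12
x3 = s^2 - x1 - x2 mod 17 = 12^2 - 9 - 11 = 5
y3 = s (x1 - x3) - y1 mod 17 = 12 * (9 - 5) - 16 = 15

P + Q = (5, 15)


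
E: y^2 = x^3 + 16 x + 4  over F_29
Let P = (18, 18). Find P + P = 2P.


Doubling: s = (3 x1^2 + a) / (2 y1)
s = (3*18^2 + 16) / (2*18) mod 29 = 21
x3 = s^2 - 2 x1 mod 29 = 21^2 - 2*18 = 28
y3 = s (x1 - x3) - y1 mod 29 = 21 * (18 - 28) - 18 = 4

2P = (28, 4)


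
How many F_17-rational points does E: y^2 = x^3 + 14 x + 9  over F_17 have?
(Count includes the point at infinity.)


For each x in F_17, count y with y^2 = x^3 + 14 x + 9 mod 17:
  x = 0: RHS = 9, y in [3, 14]  -> 2 point(s)
  x = 5: RHS = 0, y in [0]  -> 1 point(s)
  x = 7: RHS = 8, y in [5, 12]  -> 2 point(s)
  x = 8: RHS = 4, y in [2, 15]  -> 2 point(s)
  x = 11: RHS = 15, y in [7, 10]  -> 2 point(s)
  x = 12: RHS = 1, y in [1, 16]  -> 2 point(s)
  x = 13: RHS = 8, y in [5, 12]  -> 2 point(s)
  x = 14: RHS = 8, y in [5, 12]  -> 2 point(s)
Affine points: 15. Add the point at infinity: total = 16.

#E(F_17) = 16


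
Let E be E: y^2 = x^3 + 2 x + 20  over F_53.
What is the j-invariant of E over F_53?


Delta = -16(4 a^3 + 27 b^2) mod 53 = 51
-1728 * (4 a)^3 = -1728 * (4*2)^3 mod 53 = 46
j = 46 * 51^(-1) mod 53 = 30

j = 30 (mod 53)


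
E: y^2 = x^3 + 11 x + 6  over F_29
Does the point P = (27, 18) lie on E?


Check whether y^2 = x^3 + 11 x + 6 (mod 29) for (x, y) = (27, 18).
LHS: y^2 = 18^2 mod 29 = 5
RHS: x^3 + 11 x + 6 = 27^3 + 11*27 + 6 mod 29 = 5
LHS = RHS

Yes, on the curve


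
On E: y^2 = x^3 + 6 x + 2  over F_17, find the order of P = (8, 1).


Compute successive multiples of P until we hit O:
  1P = (8, 1)
  2P = (10, 5)
  3P = (3, 9)
  4P = (14, 12)
  5P = (13, 4)
  6P = (12, 0)
  7P = (13, 13)
  8P = (14, 5)
  ... (continuing to 12P)
  12P = O

ord(P) = 12


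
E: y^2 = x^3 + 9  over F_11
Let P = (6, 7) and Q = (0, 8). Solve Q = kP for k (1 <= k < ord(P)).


Enumerate multiples of P until we hit Q = (0, 8):
  1P = (6, 7)
  2P = (8, 9)
  3P = (9, 1)
  4P = (0, 3)
  5P = (3, 6)
  6P = (7, 0)
  7P = (3, 5)
  8P = (0, 8)
Match found at i = 8.

k = 8


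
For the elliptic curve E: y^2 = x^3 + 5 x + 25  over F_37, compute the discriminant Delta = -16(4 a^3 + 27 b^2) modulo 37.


4 a^3 + 27 b^2 = 4*5^3 + 27*25^2 = 500 + 16875 = 17375
Delta = -16 * (17375) = -278000
Delta mod 37 = 18

Delta = 18 (mod 37)


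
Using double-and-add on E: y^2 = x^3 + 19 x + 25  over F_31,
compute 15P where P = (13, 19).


k = 15 = 1111_2 (binary, LSB first: 1111)
Double-and-add from P = (13, 19):
  bit 0 = 1: acc = O + (13, 19) = (13, 19)
  bit 1 = 1: acc = (13, 19) + (24, 18) = (4, 14)
  bit 2 = 1: acc = (4, 14) + (30, 6) = (7, 6)
  bit 3 = 1: acc = (7, 6) + (20, 2) = (14, 20)

15P = (14, 20)


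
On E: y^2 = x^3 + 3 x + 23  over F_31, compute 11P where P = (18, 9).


k = 11 = 1011_2 (binary, LSB first: 1101)
Double-and-add from P = (18, 9):
  bit 0 = 1: acc = O + (18, 9) = (18, 9)
  bit 1 = 1: acc = (18, 9) + (9, 29) = (12, 19)
  bit 2 = 0: acc unchanged = (12, 19)
  bit 3 = 1: acc = (12, 19) + (29, 28) = (26, 21)

11P = (26, 21)


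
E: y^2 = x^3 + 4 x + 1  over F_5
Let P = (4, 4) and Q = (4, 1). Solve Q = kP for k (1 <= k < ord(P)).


Enumerate multiples of P until we hit Q = (4, 1):
  1P = (4, 4)
  2P = (3, 0)
  3P = (4, 1)
Match found at i = 3.

k = 3


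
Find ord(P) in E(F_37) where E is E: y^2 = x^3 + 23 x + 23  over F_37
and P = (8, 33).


Compute successive multiples of P until we hit O:
  1P = (8, 33)
  2P = (5, 2)
  3P = (28, 7)
  4P = (26, 20)
  5P = (13, 22)
  6P = (9, 21)
  7P = (16, 26)
  8P = (34, 36)
  ... (continuing to 46P)
  46P = O

ord(P) = 46


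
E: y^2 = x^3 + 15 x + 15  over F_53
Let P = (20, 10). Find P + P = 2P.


Doubling: s = (3 x1^2 + a) / (2 y1)
s = (3*20^2 + 15) / (2*10) mod 53 = 21
x3 = s^2 - 2 x1 mod 53 = 21^2 - 2*20 = 30
y3 = s (x1 - x3) - y1 mod 53 = 21 * (20 - 30) - 10 = 45

2P = (30, 45)


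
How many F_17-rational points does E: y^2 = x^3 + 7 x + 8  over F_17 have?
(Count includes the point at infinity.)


For each x in F_17, count y with y^2 = x^3 + 7 x + 8 mod 17:
  x = 0: RHS = 8, y in [5, 12]  -> 2 point(s)
  x = 1: RHS = 16, y in [4, 13]  -> 2 point(s)
  x = 2: RHS = 13, y in [8, 9]  -> 2 point(s)
  x = 4: RHS = 15, y in [7, 10]  -> 2 point(s)
  x = 5: RHS = 15, y in [7, 10]  -> 2 point(s)
  x = 7: RHS = 9, y in [3, 14]  -> 2 point(s)
  x = 8: RHS = 15, y in [7, 10]  -> 2 point(s)
  x = 9: RHS = 1, y in [1, 16]  -> 2 point(s)
  x = 12: RHS = 1, y in [1, 16]  -> 2 point(s)
  x = 13: RHS = 1, y in [1, 16]  -> 2 point(s)
  x = 16: RHS = 0, y in [0]  -> 1 point(s)
Affine points: 21. Add the point at infinity: total = 22.

#E(F_17) = 22


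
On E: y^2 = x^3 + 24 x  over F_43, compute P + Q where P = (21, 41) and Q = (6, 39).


P != Q, so use the chord formula.
s = (y2 - y1) / (x2 - x1) = (41) / (28) mod 43 = 3
x3 = s^2 - x1 - x2 mod 43 = 3^2 - 21 - 6 = 25
y3 = s (x1 - x3) - y1 mod 43 = 3 * (21 - 25) - 41 = 33

P + Q = (25, 33)


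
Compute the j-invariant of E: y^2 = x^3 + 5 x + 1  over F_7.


Delta = -16(4 a^3 + 27 b^2) mod 7 = 3
-1728 * (4 a)^3 = -1728 * (4*5)^3 mod 7 = 6
j = 6 * 3^(-1) mod 7 = 2

j = 2 (mod 7)


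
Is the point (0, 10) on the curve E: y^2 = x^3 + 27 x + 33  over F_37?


Check whether y^2 = x^3 + 27 x + 33 (mod 37) for (x, y) = (0, 10).
LHS: y^2 = 10^2 mod 37 = 26
RHS: x^3 + 27 x + 33 = 0^3 + 27*0 + 33 mod 37 = 33
LHS != RHS

No, not on the curve


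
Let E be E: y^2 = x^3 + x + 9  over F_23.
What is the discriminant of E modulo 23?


4 a^3 + 27 b^2 = 4*1^3 + 27*9^2 = 4 + 2187 = 2191
Delta = -16 * (2191) = -35056
Delta mod 23 = 19

Delta = 19 (mod 23)


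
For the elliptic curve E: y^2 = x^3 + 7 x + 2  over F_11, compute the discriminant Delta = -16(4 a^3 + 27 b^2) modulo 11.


4 a^3 + 27 b^2 = 4*7^3 + 27*2^2 = 1372 + 108 = 1480
Delta = -16 * (1480) = -23680
Delta mod 11 = 3

Delta = 3 (mod 11)


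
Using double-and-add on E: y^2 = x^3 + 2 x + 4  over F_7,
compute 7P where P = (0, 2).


k = 7 = 111_2 (binary, LSB first: 111)
Double-and-add from P = (0, 2):
  bit 0 = 1: acc = O + (0, 2) = (0, 2)
  bit 1 = 1: acc = (0, 2) + (2, 4) = (6, 6)
  bit 2 = 1: acc = (6, 6) + (3, 3) = (6, 1)

7P = (6, 1)


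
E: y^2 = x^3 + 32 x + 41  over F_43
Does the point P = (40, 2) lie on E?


Check whether y^2 = x^3 + 32 x + 41 (mod 43) for (x, y) = (40, 2).
LHS: y^2 = 2^2 mod 43 = 4
RHS: x^3 + 32 x + 41 = 40^3 + 32*40 + 41 mod 43 = 4
LHS = RHS

Yes, on the curve


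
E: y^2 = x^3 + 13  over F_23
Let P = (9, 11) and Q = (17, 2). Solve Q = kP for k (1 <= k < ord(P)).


Enumerate multiples of P until we hit Q = (17, 2):
  1P = (9, 11)
  2P = (13, 18)
  3P = (17, 21)
  4P = (0, 6)
  5P = (18, 7)
  6P = (5, 0)
  7P = (18, 16)
  8P = (0, 17)
  9P = (17, 2)
Match found at i = 9.

k = 9


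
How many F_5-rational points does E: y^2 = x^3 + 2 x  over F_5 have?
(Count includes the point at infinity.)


For each x in F_5, count y with y^2 = x^3 + 2 x + 0 mod 5:
  x = 0: RHS = 0, y in [0]  -> 1 point(s)
Affine points: 1. Add the point at infinity: total = 2.

#E(F_5) = 2


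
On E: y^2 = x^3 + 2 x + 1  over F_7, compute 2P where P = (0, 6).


Doubling: s = (3 x1^2 + a) / (2 y1)
s = (3*0^2 + 2) / (2*6) mod 7 = 6
x3 = s^2 - 2 x1 mod 7 = 6^2 - 2*0 = 1
y3 = s (x1 - x3) - y1 mod 7 = 6 * (0 - 1) - 6 = 2

2P = (1, 2)


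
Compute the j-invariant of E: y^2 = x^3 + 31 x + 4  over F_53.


Delta = -16(4 a^3 + 27 b^2) mod 53 = 29
-1728 * (4 a)^3 = -1728 * (4*31)^3 mod 53 = 42
j = 42 * 29^(-1) mod 53 = 38

j = 38 (mod 53)


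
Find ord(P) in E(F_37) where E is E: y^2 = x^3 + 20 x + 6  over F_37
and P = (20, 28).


Compute successive multiples of P until we hit O:
  1P = (20, 28)
  2P = (1, 8)
  3P = (25, 31)
  4P = (19, 17)
  5P = (8, 30)
  6P = (8, 7)
  7P = (19, 20)
  8P = (25, 6)
  ... (continuing to 11P)
  11P = O

ord(P) = 11


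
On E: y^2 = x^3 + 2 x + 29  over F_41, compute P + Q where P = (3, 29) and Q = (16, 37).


P != Q, so use the chord formula.
s = (y2 - y1) / (x2 - x1) = (8) / (13) mod 41 = 29
x3 = s^2 - x1 - x2 mod 41 = 29^2 - 3 - 16 = 2
y3 = s (x1 - x3) - y1 mod 41 = 29 * (3 - 2) - 29 = 0

P + Q = (2, 0)


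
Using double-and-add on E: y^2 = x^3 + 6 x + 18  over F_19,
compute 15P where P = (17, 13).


k = 15 = 1111_2 (binary, LSB first: 1111)
Double-and-add from P = (17, 13):
  bit 0 = 1: acc = O + (17, 13) = (17, 13)
  bit 1 = 1: acc = (17, 13) + (11, 16) = (15, 5)
  bit 2 = 1: acc = (15, 5) + (3, 5) = (1, 14)
  bit 3 = 1: acc = (1, 14) + (18, 12) = (1, 5)

15P = (1, 5)


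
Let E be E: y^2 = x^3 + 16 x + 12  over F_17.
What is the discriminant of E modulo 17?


4 a^3 + 27 b^2 = 4*16^3 + 27*12^2 = 16384 + 3888 = 20272
Delta = -16 * (20272) = -324352
Delta mod 17 = 8

Delta = 8 (mod 17)


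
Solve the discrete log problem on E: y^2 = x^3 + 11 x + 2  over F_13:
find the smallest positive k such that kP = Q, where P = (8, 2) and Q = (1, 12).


Enumerate multiples of P until we hit Q = (1, 12):
  1P = (8, 2)
  2P = (1, 12)
Match found at i = 2.

k = 2


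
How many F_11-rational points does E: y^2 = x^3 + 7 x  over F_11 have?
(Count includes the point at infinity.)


For each x in F_11, count y with y^2 = x^3 + 7 x + 0 mod 11:
  x = 0: RHS = 0, y in [0]  -> 1 point(s)
  x = 2: RHS = 0, y in [0]  -> 1 point(s)
  x = 3: RHS = 4, y in [2, 9]  -> 2 point(s)
  x = 4: RHS = 4, y in [2, 9]  -> 2 point(s)
  x = 6: RHS = 5, y in [4, 7]  -> 2 point(s)
  x = 9: RHS = 0, y in [0]  -> 1 point(s)
  x = 10: RHS = 3, y in [5, 6]  -> 2 point(s)
Affine points: 11. Add the point at infinity: total = 12.

#E(F_11) = 12


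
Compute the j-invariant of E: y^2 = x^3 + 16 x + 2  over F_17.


Delta = -16(4 a^3 + 27 b^2) mod 17 = 2
-1728 * (4 a)^3 = -1728 * (4*16)^3 mod 17 = 7
j = 7 * 2^(-1) mod 17 = 12

j = 12 (mod 17)


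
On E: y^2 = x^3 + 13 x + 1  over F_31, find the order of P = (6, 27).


Compute successive multiples of P until we hit O:
  1P = (6, 27)
  2P = (8, 11)
  3P = (19, 15)
  4P = (3, 6)
  5P = (9, 14)
  6P = (21, 7)
  7P = (23, 6)
  8P = (12, 26)
  ... (continuing to 39P)
  39P = O

ord(P) = 39


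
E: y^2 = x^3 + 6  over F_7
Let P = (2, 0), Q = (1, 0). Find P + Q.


P != Q, so use the chord formula.
s = (y2 - y1) / (x2 - x1) = (0) / (6) mod 7 = 0
x3 = s^2 - x1 - x2 mod 7 = 0^2 - 2 - 1 = 4
y3 = s (x1 - x3) - y1 mod 7 = 0 * (2 - 4) - 0 = 0

P + Q = (4, 0)


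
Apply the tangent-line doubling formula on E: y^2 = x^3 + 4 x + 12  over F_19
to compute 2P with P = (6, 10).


Doubling: s = (3 x1^2 + a) / (2 y1)
s = (3*6^2 + 4) / (2*10) mod 19 = 17
x3 = s^2 - 2 x1 mod 19 = 17^2 - 2*6 = 11
y3 = s (x1 - x3) - y1 mod 19 = 17 * (6 - 11) - 10 = 0

2P = (11, 0)


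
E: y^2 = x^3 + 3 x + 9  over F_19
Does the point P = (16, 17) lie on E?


Check whether y^2 = x^3 + 3 x + 9 (mod 19) for (x, y) = (16, 17).
LHS: y^2 = 17^2 mod 19 = 4
RHS: x^3 + 3 x + 9 = 16^3 + 3*16 + 9 mod 19 = 11
LHS != RHS

No, not on the curve


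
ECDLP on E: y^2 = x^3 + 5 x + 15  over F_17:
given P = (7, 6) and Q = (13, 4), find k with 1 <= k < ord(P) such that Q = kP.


Enumerate multiples of P until we hit Q = (13, 4):
  1P = (7, 6)
  2P = (1, 2)
  3P = (0, 10)
  4P = (2, 13)
  5P = (12, 1)
  6P = (16, 3)
  7P = (13, 13)
  8P = (13, 4)
Match found at i = 8.

k = 8


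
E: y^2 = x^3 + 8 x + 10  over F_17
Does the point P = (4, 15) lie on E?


Check whether y^2 = x^3 + 8 x + 10 (mod 17) for (x, y) = (4, 15).
LHS: y^2 = 15^2 mod 17 = 4
RHS: x^3 + 8 x + 10 = 4^3 + 8*4 + 10 mod 17 = 4
LHS = RHS

Yes, on the curve


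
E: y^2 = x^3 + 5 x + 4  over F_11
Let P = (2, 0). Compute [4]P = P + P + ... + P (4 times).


k = 4 = 100_2 (binary, LSB first: 001)
Double-and-add from P = (2, 0):
  bit 0 = 0: acc unchanged = O
  bit 1 = 0: acc unchanged = O
  bit 2 = 1: acc = O + O = O

4P = O


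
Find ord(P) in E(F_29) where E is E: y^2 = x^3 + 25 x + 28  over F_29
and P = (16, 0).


Compute successive multiples of P until we hit O:
  1P = (16, 0)
  2P = O

ord(P) = 2


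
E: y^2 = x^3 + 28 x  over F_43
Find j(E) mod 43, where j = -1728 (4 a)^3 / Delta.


Delta = -16(4 a^3 + 27 b^2) mod 43 = 11
-1728 * (4 a)^3 = -1728 * (4*28)^3 mod 43 = 2
j = 2 * 11^(-1) mod 43 = 8

j = 8 (mod 43)


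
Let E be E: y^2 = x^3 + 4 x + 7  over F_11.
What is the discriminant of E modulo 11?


4 a^3 + 27 b^2 = 4*4^3 + 27*7^2 = 256 + 1323 = 1579
Delta = -16 * (1579) = -25264
Delta mod 11 = 3

Delta = 3 (mod 11)


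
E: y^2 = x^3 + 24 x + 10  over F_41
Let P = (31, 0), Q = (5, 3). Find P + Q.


P != Q, so use the chord formula.
s = (y2 - y1) / (x2 - x1) = (3) / (15) mod 41 = 33
x3 = s^2 - x1 - x2 mod 41 = 33^2 - 31 - 5 = 28
y3 = s (x1 - x3) - y1 mod 41 = 33 * (31 - 28) - 0 = 17

P + Q = (28, 17)


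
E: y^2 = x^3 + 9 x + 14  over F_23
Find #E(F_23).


For each x in F_23, count y with y^2 = x^3 + 9 x + 14 mod 23:
  x = 1: RHS = 1, y in [1, 22]  -> 2 point(s)
  x = 5: RHS = 0, y in [0]  -> 1 point(s)
  x = 6: RHS = 8, y in [10, 13]  -> 2 point(s)
  x = 7: RHS = 6, y in [11, 12]  -> 2 point(s)
  x = 8: RHS = 0, y in [0]  -> 1 point(s)
  x = 10: RHS = 0, y in [0]  -> 1 point(s)
  x = 11: RHS = 18, y in [8, 15]  -> 2 point(s)
  x = 14: RHS = 9, y in [3, 20]  -> 2 point(s)
  x = 19: RHS = 6, y in [11, 12]  -> 2 point(s)
  x = 20: RHS = 6, y in [11, 12]  -> 2 point(s)
  x = 22: RHS = 4, y in [2, 21]  -> 2 point(s)
Affine points: 19. Add the point at infinity: total = 20.

#E(F_23) = 20


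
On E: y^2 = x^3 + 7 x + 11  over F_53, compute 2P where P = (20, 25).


Doubling: s = (3 x1^2 + a) / (2 y1)
s = (3*20^2 + 7) / (2*25) mod 53 = 4
x3 = s^2 - 2 x1 mod 53 = 4^2 - 2*20 = 29
y3 = s (x1 - x3) - y1 mod 53 = 4 * (20 - 29) - 25 = 45

2P = (29, 45)


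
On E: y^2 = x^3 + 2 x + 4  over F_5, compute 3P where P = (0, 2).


k = 3 = 11_2 (binary, LSB first: 11)
Double-and-add from P = (0, 2):
  bit 0 = 1: acc = O + (0, 2) = (0, 2)
  bit 1 = 1: acc = (0, 2) + (4, 1) = (2, 1)

3P = (2, 1)


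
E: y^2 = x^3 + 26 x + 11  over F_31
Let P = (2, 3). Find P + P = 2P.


Doubling: s = (3 x1^2 + a) / (2 y1)
s = (3*2^2 + 26) / (2*3) mod 31 = 27
x3 = s^2 - 2 x1 mod 31 = 27^2 - 2*2 = 12
y3 = s (x1 - x3) - y1 mod 31 = 27 * (2 - 12) - 3 = 6

2P = (12, 6)


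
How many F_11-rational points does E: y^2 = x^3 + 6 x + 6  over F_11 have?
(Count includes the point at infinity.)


For each x in F_11, count y with y^2 = x^3 + 6 x + 6 mod 11:
  x = 2: RHS = 4, y in [2, 9]  -> 2 point(s)
  x = 6: RHS = 5, y in [4, 7]  -> 2 point(s)
  x = 8: RHS = 5, y in [4, 7]  -> 2 point(s)
Affine points: 6. Add the point at infinity: total = 7.

#E(F_11) = 7


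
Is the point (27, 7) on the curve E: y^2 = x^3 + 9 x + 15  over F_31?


Check whether y^2 = x^3 + 9 x + 15 (mod 31) for (x, y) = (27, 7).
LHS: y^2 = 7^2 mod 31 = 18
RHS: x^3 + 9 x + 15 = 27^3 + 9*27 + 15 mod 31 = 8
LHS != RHS

No, not on the curve


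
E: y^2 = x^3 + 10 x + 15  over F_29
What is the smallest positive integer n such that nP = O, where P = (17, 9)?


Compute successive multiples of P until we hit O:
  1P = (17, 9)
  2P = (28, 27)
  3P = (14, 17)
  4P = (18, 13)
  5P = (10, 19)
  6P = (7, 14)
  7P = (27, 25)
  8P = (27, 4)
  ... (continuing to 15P)
  15P = O

ord(P) = 15


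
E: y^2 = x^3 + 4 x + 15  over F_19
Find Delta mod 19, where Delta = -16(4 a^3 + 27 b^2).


4 a^3 + 27 b^2 = 4*4^3 + 27*15^2 = 256 + 6075 = 6331
Delta = -16 * (6331) = -101296
Delta mod 19 = 12

Delta = 12 (mod 19)


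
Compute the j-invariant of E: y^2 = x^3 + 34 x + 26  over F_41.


Delta = -16(4 a^3 + 27 b^2) mod 41 = 28
-1728 * (4 a)^3 = -1728 * (4*34)^3 mod 41 = 20
j = 20 * 28^(-1) mod 41 = 30

j = 30 (mod 41)


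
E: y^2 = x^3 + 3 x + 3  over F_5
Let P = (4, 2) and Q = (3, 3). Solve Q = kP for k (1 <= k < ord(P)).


Enumerate multiples of P until we hit Q = (3, 3):
  1P = (4, 2)
  2P = (3, 2)
  3P = (3, 3)
Match found at i = 3.

k = 3


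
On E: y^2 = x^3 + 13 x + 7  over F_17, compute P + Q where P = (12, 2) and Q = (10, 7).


P != Q, so use the chord formula.
s = (y2 - y1) / (x2 - x1) = (5) / (15) mod 17 = 6
x3 = s^2 - x1 - x2 mod 17 = 6^2 - 12 - 10 = 14
y3 = s (x1 - x3) - y1 mod 17 = 6 * (12 - 14) - 2 = 3

P + Q = (14, 3)


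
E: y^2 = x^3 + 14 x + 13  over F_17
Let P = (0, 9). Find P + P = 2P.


Doubling: s = (3 x1^2 + a) / (2 y1)
s = (3*0^2 + 14) / (2*9) mod 17 = 14
x3 = s^2 - 2 x1 mod 17 = 14^2 - 2*0 = 9
y3 = s (x1 - x3) - y1 mod 17 = 14 * (0 - 9) - 9 = 1

2P = (9, 1)


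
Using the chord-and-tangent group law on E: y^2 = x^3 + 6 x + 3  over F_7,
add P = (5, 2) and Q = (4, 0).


P != Q, so use the chord formula.
s = (y2 - y1) / (x2 - x1) = (5) / (6) mod 7 = 2
x3 = s^2 - x1 - x2 mod 7 = 2^2 - 5 - 4 = 2
y3 = s (x1 - x3) - y1 mod 7 = 2 * (5 - 2) - 2 = 4

P + Q = (2, 4)


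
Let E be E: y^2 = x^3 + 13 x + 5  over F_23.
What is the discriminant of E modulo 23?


4 a^3 + 27 b^2 = 4*13^3 + 27*5^2 = 8788 + 675 = 9463
Delta = -16 * (9463) = -151408
Delta mod 23 = 1

Delta = 1 (mod 23)


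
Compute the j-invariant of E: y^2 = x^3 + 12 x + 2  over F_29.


Delta = -16(4 a^3 + 27 b^2) mod 29 = 26
-1728 * (4 a)^3 = -1728 * (4*12)^3 mod 29 = 6
j = 6 * 26^(-1) mod 29 = 27

j = 27 (mod 29)


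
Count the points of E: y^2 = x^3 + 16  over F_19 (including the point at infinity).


For each x in F_19, count y with y^2 = x^3 + 0 x + 16 mod 19:
  x = 0: RHS = 16, y in [4, 15]  -> 2 point(s)
  x = 1: RHS = 17, y in [6, 13]  -> 2 point(s)
  x = 2: RHS = 5, y in [9, 10]  -> 2 point(s)
  x = 3: RHS = 5, y in [9, 10]  -> 2 point(s)
  x = 4: RHS = 4, y in [2, 17]  -> 2 point(s)
  x = 6: RHS = 4, y in [2, 17]  -> 2 point(s)
  x = 7: RHS = 17, y in [6, 13]  -> 2 point(s)
  x = 9: RHS = 4, y in [2, 17]  -> 2 point(s)
  x = 10: RHS = 9, y in [3, 16]  -> 2 point(s)
  x = 11: RHS = 17, y in [6, 13]  -> 2 point(s)
  x = 13: RHS = 9, y in [3, 16]  -> 2 point(s)
  x = 14: RHS = 5, y in [9, 10]  -> 2 point(s)
  x = 15: RHS = 9, y in [3, 16]  -> 2 point(s)
Affine points: 26. Add the point at infinity: total = 27.

#E(F_19) = 27


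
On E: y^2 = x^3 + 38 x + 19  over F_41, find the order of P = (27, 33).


Compute successive multiples of P until we hit O:
  1P = (27, 33)
  2P = (36, 27)
  3P = (24, 6)
  4P = (30, 22)
  5P = (2, 12)
  6P = (11, 28)
  7P = (26, 16)
  8P = (31, 22)
  ... (continuing to 47P)
  47P = O

ord(P) = 47


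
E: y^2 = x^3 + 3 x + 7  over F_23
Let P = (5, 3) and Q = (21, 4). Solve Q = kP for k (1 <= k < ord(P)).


Enumerate multiples of P until we hit Q = (21, 4):
  1P = (5, 3)
  2P = (21, 19)
  3P = (21, 4)
Match found at i = 3.

k = 3


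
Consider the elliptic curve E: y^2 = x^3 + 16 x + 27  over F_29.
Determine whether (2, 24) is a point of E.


Check whether y^2 = x^3 + 16 x + 27 (mod 29) for (x, y) = (2, 24).
LHS: y^2 = 24^2 mod 29 = 25
RHS: x^3 + 16 x + 27 = 2^3 + 16*2 + 27 mod 29 = 9
LHS != RHS

No, not on the curve


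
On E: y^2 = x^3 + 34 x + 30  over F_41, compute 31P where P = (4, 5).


k = 31 = 11111_2 (binary, LSB first: 11111)
Double-and-add from P = (4, 5):
  bit 0 = 1: acc = O + (4, 5) = (4, 5)
  bit 1 = 1: acc = (4, 5) + (33, 36) = (40, 6)
  bit 2 = 1: acc = (40, 6) + (20, 31) = (21, 1)
  bit 3 = 1: acc = (21, 1) + (24, 19) = (32, 15)
  bit 4 = 1: acc = (32, 15) + (25, 8) = (26, 32)

31P = (26, 32)


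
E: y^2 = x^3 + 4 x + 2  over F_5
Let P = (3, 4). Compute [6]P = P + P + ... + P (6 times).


k = 6 = 110_2 (binary, LSB first: 011)
Double-and-add from P = (3, 4):
  bit 0 = 0: acc unchanged = O
  bit 1 = 1: acc = O + (3, 1) = (3, 1)
  bit 2 = 1: acc = (3, 1) + (3, 4) = O

6P = O


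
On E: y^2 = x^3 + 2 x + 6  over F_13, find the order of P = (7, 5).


Compute successive multiples of P until we hit O:
  1P = (7, 5)
  2P = (3, 0)
  3P = (7, 8)
  4P = O

ord(P) = 4


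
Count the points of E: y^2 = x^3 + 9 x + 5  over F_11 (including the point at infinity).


For each x in F_11, count y with y^2 = x^3 + 9 x + 5 mod 11:
  x = 0: RHS = 5, y in [4, 7]  -> 2 point(s)
  x = 1: RHS = 4, y in [2, 9]  -> 2 point(s)
  x = 2: RHS = 9, y in [3, 8]  -> 2 point(s)
  x = 3: RHS = 4, y in [2, 9]  -> 2 point(s)
  x = 6: RHS = 0, y in [0]  -> 1 point(s)
  x = 7: RHS = 4, y in [2, 9]  -> 2 point(s)
  x = 9: RHS = 1, y in [1, 10]  -> 2 point(s)
Affine points: 13. Add the point at infinity: total = 14.

#E(F_11) = 14


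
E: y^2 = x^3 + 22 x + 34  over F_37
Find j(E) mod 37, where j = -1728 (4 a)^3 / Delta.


Delta = -16(4 a^3 + 27 b^2) mod 37 = 28
-1728 * (4 a)^3 = -1728 * (4*22)^3 mod 37 = 29
j = 29 * 28^(-1) mod 37 = 5

j = 5 (mod 37)


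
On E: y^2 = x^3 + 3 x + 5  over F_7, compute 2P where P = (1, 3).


Doubling: s = (3 x1^2 + a) / (2 y1)
s = (3*1^2 + 3) / (2*3) mod 7 = 1
x3 = s^2 - 2 x1 mod 7 = 1^2 - 2*1 = 6
y3 = s (x1 - x3) - y1 mod 7 = 1 * (1 - 6) - 3 = 6

2P = (6, 6)


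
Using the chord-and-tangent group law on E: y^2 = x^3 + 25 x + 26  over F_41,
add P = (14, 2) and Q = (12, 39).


P != Q, so use the chord formula.
s = (y2 - y1) / (x2 - x1) = (37) / (39) mod 41 = 2
x3 = s^2 - x1 - x2 mod 41 = 2^2 - 14 - 12 = 19
y3 = s (x1 - x3) - y1 mod 41 = 2 * (14 - 19) - 2 = 29

P + Q = (19, 29)


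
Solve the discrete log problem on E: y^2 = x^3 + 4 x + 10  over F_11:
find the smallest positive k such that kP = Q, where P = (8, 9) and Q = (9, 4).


Enumerate multiples of P until we hit Q = (9, 4):
  1P = (8, 9)
  2P = (9, 7)
  3P = (9, 4)
Match found at i = 3.

k = 3


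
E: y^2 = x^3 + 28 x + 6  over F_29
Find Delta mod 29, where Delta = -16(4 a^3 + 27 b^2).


4 a^3 + 27 b^2 = 4*28^3 + 27*6^2 = 87808 + 972 = 88780
Delta = -16 * (88780) = -1420480
Delta mod 29 = 27

Delta = 27 (mod 29)


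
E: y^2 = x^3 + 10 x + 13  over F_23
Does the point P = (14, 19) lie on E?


Check whether y^2 = x^3 + 10 x + 13 (mod 23) for (x, y) = (14, 19).
LHS: y^2 = 19^2 mod 23 = 16
RHS: x^3 + 10 x + 13 = 14^3 + 10*14 + 13 mod 23 = 22
LHS != RHS

No, not on the curve


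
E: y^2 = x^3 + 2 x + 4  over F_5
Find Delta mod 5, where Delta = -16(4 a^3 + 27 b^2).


4 a^3 + 27 b^2 = 4*2^3 + 27*4^2 = 32 + 432 = 464
Delta = -16 * (464) = -7424
Delta mod 5 = 1

Delta = 1 (mod 5)


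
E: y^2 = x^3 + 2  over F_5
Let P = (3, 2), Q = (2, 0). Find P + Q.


P != Q, so use the chord formula.
s = (y2 - y1) / (x2 - x1) = (3) / (4) mod 5 = 2
x3 = s^2 - x1 - x2 mod 5 = 2^2 - 3 - 2 = 4
y3 = s (x1 - x3) - y1 mod 5 = 2 * (3 - 4) - 2 = 1

P + Q = (4, 1)


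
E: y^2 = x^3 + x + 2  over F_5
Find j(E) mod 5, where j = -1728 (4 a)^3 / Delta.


Delta = -16(4 a^3 + 27 b^2) mod 5 = 3
-1728 * (4 a)^3 = -1728 * (4*1)^3 mod 5 = 3
j = 3 * 3^(-1) mod 5 = 1

j = 1 (mod 5)


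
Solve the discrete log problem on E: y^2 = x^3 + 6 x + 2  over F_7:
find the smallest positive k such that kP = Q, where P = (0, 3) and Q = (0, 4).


Enumerate multiples of P until we hit Q = (0, 4):
  1P = (0, 3)
  2P = (1, 3)
  3P = (6, 4)
  4P = (2, 6)
  5P = (2, 1)
  6P = (6, 3)
  7P = (1, 4)
  8P = (0, 4)
Match found at i = 8.

k = 8


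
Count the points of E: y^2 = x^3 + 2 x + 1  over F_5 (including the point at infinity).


For each x in F_5, count y with y^2 = x^3 + 2 x + 1 mod 5:
  x = 0: RHS = 1, y in [1, 4]  -> 2 point(s)
  x = 1: RHS = 4, y in [2, 3]  -> 2 point(s)
  x = 3: RHS = 4, y in [2, 3]  -> 2 point(s)
Affine points: 6. Add the point at infinity: total = 7.

#E(F_5) = 7


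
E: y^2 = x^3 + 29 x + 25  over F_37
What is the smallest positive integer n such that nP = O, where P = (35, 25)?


Compute successive multiples of P until we hit O:
  1P = (35, 25)
  2P = (3, 19)
  3P = (33, 17)
  4P = (22, 27)
  5P = (26, 22)
  6P = (9, 33)
  7P = (29, 13)
  8P = (14, 17)
  ... (continuing to 43P)
  43P = O

ord(P) = 43


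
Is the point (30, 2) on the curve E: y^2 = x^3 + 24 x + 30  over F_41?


Check whether y^2 = x^3 + 24 x + 30 (mod 41) for (x, y) = (30, 2).
LHS: y^2 = 2^2 mod 41 = 4
RHS: x^3 + 24 x + 30 = 30^3 + 24*30 + 30 mod 41 = 34
LHS != RHS

No, not on the curve


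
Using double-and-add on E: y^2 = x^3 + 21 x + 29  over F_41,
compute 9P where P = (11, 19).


k = 9 = 1001_2 (binary, LSB first: 1001)
Double-and-add from P = (11, 19):
  bit 0 = 1: acc = O + (11, 19) = (11, 19)
  bit 1 = 0: acc unchanged = (11, 19)
  bit 2 = 0: acc unchanged = (11, 19)
  bit 3 = 1: acc = (11, 19) + (17, 16) = (3, 18)

9P = (3, 18)


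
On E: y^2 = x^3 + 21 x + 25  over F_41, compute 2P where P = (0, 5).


Doubling: s = (3 x1^2 + a) / (2 y1)
s = (3*0^2 + 21) / (2*5) mod 41 = 39
x3 = s^2 - 2 x1 mod 41 = 39^2 - 2*0 = 4
y3 = s (x1 - x3) - y1 mod 41 = 39 * (0 - 4) - 5 = 3

2P = (4, 3)


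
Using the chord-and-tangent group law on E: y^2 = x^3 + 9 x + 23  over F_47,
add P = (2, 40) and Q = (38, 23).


P != Q, so use the chord formula.
s = (y2 - y1) / (x2 - x1) = (30) / (36) mod 47 = 40
x3 = s^2 - x1 - x2 mod 47 = 40^2 - 2 - 38 = 9
y3 = s (x1 - x3) - y1 mod 47 = 40 * (2 - 9) - 40 = 9

P + Q = (9, 9)


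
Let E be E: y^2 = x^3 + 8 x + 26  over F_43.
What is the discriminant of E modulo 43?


4 a^3 + 27 b^2 = 4*8^3 + 27*26^2 = 2048 + 18252 = 20300
Delta = -16 * (20300) = -324800
Delta mod 43 = 22

Delta = 22 (mod 43)


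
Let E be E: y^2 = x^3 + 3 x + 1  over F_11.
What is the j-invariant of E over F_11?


Delta = -16(4 a^3 + 27 b^2) mod 11 = 7
-1728 * (4 a)^3 = -1728 * (4*3)^3 mod 11 = 10
j = 10 * 7^(-1) mod 11 = 3

j = 3 (mod 11)


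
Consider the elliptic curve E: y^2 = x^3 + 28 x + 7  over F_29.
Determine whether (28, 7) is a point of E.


Check whether y^2 = x^3 + 28 x + 7 (mod 29) for (x, y) = (28, 7).
LHS: y^2 = 7^2 mod 29 = 20
RHS: x^3 + 28 x + 7 = 28^3 + 28*28 + 7 mod 29 = 7
LHS != RHS

No, not on the curve


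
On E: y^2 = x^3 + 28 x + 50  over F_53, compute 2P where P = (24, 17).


Doubling: s = (3 x1^2 + a) / (2 y1)
s = (3*24^2 + 28) / (2*17) mod 53 = 8
x3 = s^2 - 2 x1 mod 53 = 8^2 - 2*24 = 16
y3 = s (x1 - x3) - y1 mod 53 = 8 * (24 - 16) - 17 = 47

2P = (16, 47)


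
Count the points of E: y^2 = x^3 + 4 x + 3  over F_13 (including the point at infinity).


For each x in F_13, count y with y^2 = x^3 + 4 x + 3 mod 13:
  x = 0: RHS = 3, y in [4, 9]  -> 2 point(s)
  x = 3: RHS = 3, y in [4, 9]  -> 2 point(s)
  x = 6: RHS = 9, y in [3, 10]  -> 2 point(s)
  x = 7: RHS = 10, y in [6, 7]  -> 2 point(s)
  x = 8: RHS = 1, y in [1, 12]  -> 2 point(s)
  x = 9: RHS = 1, y in [1, 12]  -> 2 point(s)
  x = 10: RHS = 3, y in [4, 9]  -> 2 point(s)
  x = 11: RHS = 0, y in [0]  -> 1 point(s)
Affine points: 15. Add the point at infinity: total = 16.

#E(F_13) = 16


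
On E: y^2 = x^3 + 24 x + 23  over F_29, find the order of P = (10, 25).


Compute successive multiples of P until we hit O:
  1P = (10, 25)
  2P = (18, 9)
  3P = (5, 23)
  4P = (13, 26)
  5P = (19, 1)
  6P = (20, 21)
  7P = (27, 5)
  8P = (27, 24)
  ... (continuing to 15P)
  15P = O

ord(P) = 15


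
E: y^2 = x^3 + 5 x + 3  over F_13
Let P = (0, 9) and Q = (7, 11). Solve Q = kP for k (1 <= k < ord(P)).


Enumerate multiples of P until we hit Q = (7, 11):
  1P = (0, 9)
  2P = (1, 3)
  3P = (9, 6)
  4P = (7, 2)
  5P = (7, 11)
Match found at i = 5.

k = 5


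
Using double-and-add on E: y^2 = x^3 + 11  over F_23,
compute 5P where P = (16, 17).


k = 5 = 101_2 (binary, LSB first: 101)
Double-and-add from P = (16, 17):
  bit 0 = 1: acc = O + (16, 17) = (16, 17)
  bit 1 = 0: acc unchanged = (16, 17)
  bit 2 = 1: acc = (16, 17) + (16, 17) = (16, 6)

5P = (16, 6)


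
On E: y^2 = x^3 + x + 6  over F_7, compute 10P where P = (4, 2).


k = 10 = 1010_2 (binary, LSB first: 0101)
Double-and-add from P = (4, 2):
  bit 0 = 0: acc unchanged = O
  bit 1 = 1: acc = O + (6, 5) = (6, 5)
  bit 2 = 0: acc unchanged = (6, 5)
  bit 3 = 1: acc = (6, 5) + (1, 1) = (4, 5)

10P = (4, 5)


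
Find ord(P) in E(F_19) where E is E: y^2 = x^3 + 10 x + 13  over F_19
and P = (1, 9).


Compute successive multiples of P until we hit O:
  1P = (1, 9)
  2P = (15, 2)
  3P = (8, 4)
  4P = (14, 3)
  5P = (5, 6)
  6P = (10, 12)
  7P = (6, 2)
  8P = (17, 2)
  ... (continuing to 17P)
  17P = O

ord(P) = 17


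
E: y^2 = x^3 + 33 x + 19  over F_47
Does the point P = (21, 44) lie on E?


Check whether y^2 = x^3 + 33 x + 19 (mod 47) for (x, y) = (21, 44).
LHS: y^2 = 44^2 mod 47 = 9
RHS: x^3 + 33 x + 19 = 21^3 + 33*21 + 19 mod 47 = 9
LHS = RHS

Yes, on the curve


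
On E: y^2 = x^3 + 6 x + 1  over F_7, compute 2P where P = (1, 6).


Doubling: s = (3 x1^2 + a) / (2 y1)
s = (3*1^2 + 6) / (2*6) mod 7 = 6
x3 = s^2 - 2 x1 mod 7 = 6^2 - 2*1 = 6
y3 = s (x1 - x3) - y1 mod 7 = 6 * (1 - 6) - 6 = 6

2P = (6, 6)


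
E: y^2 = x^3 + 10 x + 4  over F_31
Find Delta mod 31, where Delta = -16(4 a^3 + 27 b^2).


4 a^3 + 27 b^2 = 4*10^3 + 27*4^2 = 4000 + 432 = 4432
Delta = -16 * (4432) = -70912
Delta mod 31 = 16

Delta = 16 (mod 31)


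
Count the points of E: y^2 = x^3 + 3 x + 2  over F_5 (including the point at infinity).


For each x in F_5, count y with y^2 = x^3 + 3 x + 2 mod 5:
  x = 1: RHS = 1, y in [1, 4]  -> 2 point(s)
  x = 2: RHS = 1, y in [1, 4]  -> 2 point(s)
Affine points: 4. Add the point at infinity: total = 5.

#E(F_5) = 5


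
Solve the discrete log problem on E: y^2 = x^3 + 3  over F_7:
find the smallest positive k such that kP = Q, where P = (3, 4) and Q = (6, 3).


Enumerate multiples of P until we hit Q = (6, 3):
  1P = (3, 4)
  2P = (2, 2)
  3P = (6, 4)
  4P = (5, 3)
  5P = (1, 2)
  6P = (4, 2)
  7P = (4, 5)
  8P = (1, 5)
  9P = (5, 4)
  10P = (6, 3)
Match found at i = 10.

k = 10


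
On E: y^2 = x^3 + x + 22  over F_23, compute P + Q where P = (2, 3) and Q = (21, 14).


P != Q, so use the chord formula.
s = (y2 - y1) / (x2 - x1) = (11) / (19) mod 23 = 3
x3 = s^2 - x1 - x2 mod 23 = 3^2 - 2 - 21 = 9
y3 = s (x1 - x3) - y1 mod 23 = 3 * (2 - 9) - 3 = 22

P + Q = (9, 22)


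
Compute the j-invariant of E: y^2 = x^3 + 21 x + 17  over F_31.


Delta = -16(4 a^3 + 27 b^2) mod 31 = 5
-1728 * (4 a)^3 = -1728 * (4*21)^3 mod 31 = 27
j = 27 * 5^(-1) mod 31 = 24

j = 24 (mod 31)


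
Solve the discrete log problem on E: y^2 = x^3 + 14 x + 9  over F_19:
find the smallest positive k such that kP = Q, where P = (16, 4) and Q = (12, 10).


Enumerate multiples of P until we hit Q = (12, 10):
  1P = (16, 4)
  2P = (10, 3)
  3P = (2, 11)
  4P = (6, 10)
  5P = (8, 14)
  6P = (12, 10)
Match found at i = 6.

k = 6


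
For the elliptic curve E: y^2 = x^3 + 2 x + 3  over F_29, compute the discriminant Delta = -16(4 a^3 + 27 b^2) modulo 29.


4 a^3 + 27 b^2 = 4*2^3 + 27*3^2 = 32 + 243 = 275
Delta = -16 * (275) = -4400
Delta mod 29 = 8

Delta = 8 (mod 29)


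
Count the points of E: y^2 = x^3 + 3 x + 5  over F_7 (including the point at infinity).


For each x in F_7, count y with y^2 = x^3 + 3 x + 5 mod 7:
  x = 1: RHS = 2, y in [3, 4]  -> 2 point(s)
  x = 4: RHS = 4, y in [2, 5]  -> 2 point(s)
  x = 6: RHS = 1, y in [1, 6]  -> 2 point(s)
Affine points: 6. Add the point at infinity: total = 7.

#E(F_7) = 7


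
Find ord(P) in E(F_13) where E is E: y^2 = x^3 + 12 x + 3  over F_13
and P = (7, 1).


Compute successive multiples of P until we hit O:
  1P = (7, 1)
  2P = (11, 6)
  3P = (12, 9)
  4P = (8, 0)
  5P = (12, 4)
  6P = (11, 7)
  7P = (7, 12)
  8P = O

ord(P) = 8


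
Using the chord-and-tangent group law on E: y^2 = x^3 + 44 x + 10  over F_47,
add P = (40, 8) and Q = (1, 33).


P != Q, so use the chord formula.
s = (y2 - y1) / (x2 - x1) = (25) / (8) mod 47 = 9
x3 = s^2 - x1 - x2 mod 47 = 9^2 - 40 - 1 = 40
y3 = s (x1 - x3) - y1 mod 47 = 9 * (40 - 40) - 8 = 39

P + Q = (40, 39)


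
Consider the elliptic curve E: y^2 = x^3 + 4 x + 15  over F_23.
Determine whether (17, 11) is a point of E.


Check whether y^2 = x^3 + 4 x + 15 (mod 23) for (x, y) = (17, 11).
LHS: y^2 = 11^2 mod 23 = 6
RHS: x^3 + 4 x + 15 = 17^3 + 4*17 + 15 mod 23 = 5
LHS != RHS

No, not on the curve


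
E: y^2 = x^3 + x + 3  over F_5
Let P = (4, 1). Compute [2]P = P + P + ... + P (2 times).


k = 2 = 10_2 (binary, LSB first: 01)
Double-and-add from P = (4, 1):
  bit 0 = 0: acc unchanged = O
  bit 1 = 1: acc = O + (1, 0) = (1, 0)

2P = (1, 0)
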